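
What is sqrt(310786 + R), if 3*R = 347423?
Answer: sqrt(3839343)/3 ≈ 653.14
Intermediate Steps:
R = 347423/3 (R = (1/3)*347423 = 347423/3 ≈ 1.1581e+5)
sqrt(310786 + R) = sqrt(310786 + 347423/3) = sqrt(1279781/3) = sqrt(3839343)/3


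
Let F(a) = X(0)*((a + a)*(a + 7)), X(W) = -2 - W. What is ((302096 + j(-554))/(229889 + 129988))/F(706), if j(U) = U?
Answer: -50257/120769443004 ≈ -4.1614e-7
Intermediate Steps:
F(a) = -4*a*(7 + a) (F(a) = (-2 - 1*0)*((a + a)*(a + 7)) = (-2 + 0)*((2*a)*(7 + a)) = -4*a*(7 + a))
((302096 + j(-554))/(229889 + 129988))/F(706) = ((302096 - 554)/(229889 + 129988))/((-4*706*(7 + 706))) = (301542/359877)/((-4*706*713)) = (301542*(1/359877))/(-2013512) = (100514/119959)*(-1/2013512) = -50257/120769443004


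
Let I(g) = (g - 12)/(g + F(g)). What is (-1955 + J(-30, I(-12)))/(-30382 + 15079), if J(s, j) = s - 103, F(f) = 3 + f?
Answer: 696/5101 ≈ 0.13644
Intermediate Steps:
I(g) = (-12 + g)/(3 + 2*g) (I(g) = (g - 12)/(g + (3 + g)) = (-12 + g)/(3 + 2*g))
J(s, j) = -103 + s
(-1955 + J(-30, I(-12)))/(-30382 + 15079) = (-1955 + (-103 - 30))/(-30382 + 15079) = (-1955 - 133)/(-15303) = -2088*(-1/15303) = 696/5101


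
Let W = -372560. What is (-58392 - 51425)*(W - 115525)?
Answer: 53600030445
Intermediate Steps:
(-58392 - 51425)*(W - 115525) = (-58392 - 51425)*(-372560 - 115525) = -109817*(-488085) = 53600030445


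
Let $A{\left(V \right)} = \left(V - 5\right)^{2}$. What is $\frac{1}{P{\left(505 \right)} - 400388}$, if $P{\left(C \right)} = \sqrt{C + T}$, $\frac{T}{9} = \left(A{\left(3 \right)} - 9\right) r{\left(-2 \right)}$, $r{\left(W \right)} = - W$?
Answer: $- \frac{400388}{160310550129} - \frac{\sqrt{415}}{160310550129} \approx -2.4977 \cdot 10^{-6}$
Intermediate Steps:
$A{\left(V \right)} = \left(-5 + V\right)^{2}$
$T = -90$ ($T = 9 \left(\left(-5 + 3\right)^{2} - 9\right) \left(\left(-1\right) \left(-2\right)\right) = 9 \left(\left(-2\right)^{2} - 9\right) 2 = 9 \left(4 - 9\right) 2 = 9 \left(\left(-5\right) 2\right) = 9 \left(-10\right) = -90$)
$P{\left(C \right)} = \sqrt{-90 + C}$ ($P{\left(C \right)} = \sqrt{C - 90} = \sqrt{-90 + C}$)
$\frac{1}{P{\left(505 \right)} - 400388} = \frac{1}{\sqrt{-90 + 505} - 400388} = \frac{1}{\sqrt{415} - 400388} = \frac{1}{-400388 + \sqrt{415}}$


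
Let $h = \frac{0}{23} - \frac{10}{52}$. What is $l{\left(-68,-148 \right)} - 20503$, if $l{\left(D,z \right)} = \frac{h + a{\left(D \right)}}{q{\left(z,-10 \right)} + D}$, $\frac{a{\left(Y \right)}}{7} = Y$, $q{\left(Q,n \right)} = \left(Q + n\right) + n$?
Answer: $- \frac{125794027}{6136} \approx -20501.0$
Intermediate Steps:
$q{\left(Q,n \right)} = Q + 2 n$
$a{\left(Y \right)} = 7 Y$
$h = - \frac{5}{26}$ ($h = 0 \cdot \frac{1}{23} - \frac{5}{26} = 0 - \frac{5}{26} = - \frac{5}{26} \approx -0.19231$)
$l{\left(D,z \right)} = \frac{- \frac{5}{26} + 7 D}{-20 + D + z}$ ($l{\left(D,z \right)} = \frac{- \frac{5}{26} + 7 D}{\left(z + 2 \left(-10\right)\right) + D} = \frac{- \frac{5}{26} + 7 D}{\left(z - 20\right) + D} = \frac{- \frac{5}{26} + 7 D}{\left(-20 + z\right) + D} = \frac{- \frac{5}{26} + 7 D}{-20 + D + z}$)
$l{\left(-68,-148 \right)} - 20503 = \frac{- \frac{5}{26} + 7 \left(-68\right)}{-20 - 68 - 148} - 20503 = \frac{- \frac{5}{26} - 476}{-236} - 20503 = \left(- \frac{1}{236}\right) \left(- \frac{12381}{26}\right) - 20503 = \frac{12381}{6136} - 20503 = - \frac{125794027}{6136}$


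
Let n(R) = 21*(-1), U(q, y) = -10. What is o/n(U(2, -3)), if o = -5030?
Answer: 5030/21 ≈ 239.52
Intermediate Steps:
n(R) = -21
o/n(U(2, -3)) = -5030/(-21) = -5030*(-1/21) = 5030/21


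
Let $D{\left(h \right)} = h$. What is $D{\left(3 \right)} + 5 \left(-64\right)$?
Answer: $-317$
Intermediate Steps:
$D{\left(3 \right)} + 5 \left(-64\right) = 3 + 5 \left(-64\right) = 3 - 320 = -317$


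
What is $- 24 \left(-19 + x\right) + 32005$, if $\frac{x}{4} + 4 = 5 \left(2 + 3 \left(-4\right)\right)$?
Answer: $37645$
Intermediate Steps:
$x = -216$ ($x = -16 + 4 \cdot 5 \left(2 + 3 \left(-4\right)\right) = -16 + 4 \cdot 5 \left(2 - 12\right) = -16 + 4 \cdot 5 \left(-10\right) = -16 + 4 \left(-50\right) = -16 - 200 = -216$)
$- 24 \left(-19 + x\right) + 32005 = - 24 \left(-19 - 216\right) + 32005 = \left(-24\right) \left(-235\right) + 32005 = 5640 + 32005 = 37645$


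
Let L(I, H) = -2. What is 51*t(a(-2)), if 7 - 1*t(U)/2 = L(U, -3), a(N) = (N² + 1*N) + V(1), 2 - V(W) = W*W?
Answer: 918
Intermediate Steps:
V(W) = 2 - W² (V(W) = 2 - W*W = 2 - W²)
a(N) = 1 + N + N² (a(N) = (N² + 1*N) + (2 - 1*1²) = (N² + N) + (2 - 1*1) = (N + N²) + (2 - 1) = (N + N²) + 1 = 1 + N + N²)
t(U) = 18 (t(U) = 14 - 2*(-2) = 14 + 4 = 18)
51*t(a(-2)) = 51*18 = 918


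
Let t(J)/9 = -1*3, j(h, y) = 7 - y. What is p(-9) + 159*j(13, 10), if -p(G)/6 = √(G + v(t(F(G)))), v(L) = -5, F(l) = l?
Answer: -477 - 6*I*√14 ≈ -477.0 - 22.45*I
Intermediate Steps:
t(J) = -27 (t(J) = 9*(-1*3) = 9*(-3) = -27)
p(G) = -6*√(-5 + G) (p(G) = -6*√(G - 5) = -6*√(-5 + G))
p(-9) + 159*j(13, 10) = -6*√(-5 - 9) + 159*(7 - 1*10) = -6*I*√14 + 159*(7 - 10) = -6*I*√14 + 159*(-3) = -6*I*√14 - 477 = -477 - 6*I*√14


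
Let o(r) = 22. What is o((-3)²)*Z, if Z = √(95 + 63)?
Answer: 22*√158 ≈ 276.54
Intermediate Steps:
Z = √158 ≈ 12.570
o((-3)²)*Z = 22*√158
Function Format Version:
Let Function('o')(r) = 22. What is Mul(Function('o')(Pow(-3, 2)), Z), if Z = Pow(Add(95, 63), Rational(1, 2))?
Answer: Mul(22, Pow(158, Rational(1, 2))) ≈ 276.54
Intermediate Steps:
Z = Pow(158, Rational(1, 2)) ≈ 12.570
Mul(Function('o')(Pow(-3, 2)), Z) = Mul(22, Pow(158, Rational(1, 2)))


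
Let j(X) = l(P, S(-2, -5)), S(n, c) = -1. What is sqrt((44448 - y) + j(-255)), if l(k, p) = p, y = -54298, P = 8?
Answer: sqrt(98745) ≈ 314.24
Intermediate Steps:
j(X) = -1
sqrt((44448 - y) + j(-255)) = sqrt((44448 - 1*(-54298)) - 1) = sqrt((44448 + 54298) - 1) = sqrt(98746 - 1) = sqrt(98745)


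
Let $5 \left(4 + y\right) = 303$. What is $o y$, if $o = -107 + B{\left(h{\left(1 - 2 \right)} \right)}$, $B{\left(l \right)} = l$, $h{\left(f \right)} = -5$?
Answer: $- \frac{31696}{5} \approx -6339.2$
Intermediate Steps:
$y = \frac{283}{5}$ ($y = -4 + \frac{1}{5} \cdot 303 = -4 + \frac{303}{5} = \frac{283}{5} \approx 56.6$)
$o = -112$ ($o = -107 - 5 = -112$)
$o y = \left(-112\right) \frac{283}{5} = - \frac{31696}{5}$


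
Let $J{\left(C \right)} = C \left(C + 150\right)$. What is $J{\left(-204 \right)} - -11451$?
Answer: $22467$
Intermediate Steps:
$J{\left(C \right)} = C \left(150 + C\right)$
$J{\left(-204 \right)} - -11451 = - 204 \left(150 - 204\right) - -11451 = \left(-204\right) \left(-54\right) + 11451 = 11016 + 11451 = 22467$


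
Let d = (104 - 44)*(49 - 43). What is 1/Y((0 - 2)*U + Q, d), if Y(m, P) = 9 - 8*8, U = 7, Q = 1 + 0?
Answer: -1/55 ≈ -0.018182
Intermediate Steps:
Q = 1
d = 360 (d = 60*6 = 360)
Y(m, P) = -55 (Y(m, P) = 9 - 64 = -55)
1/Y((0 - 2)*U + Q, d) = 1/(-55) = -1/55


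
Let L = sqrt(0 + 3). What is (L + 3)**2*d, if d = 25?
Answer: 300 + 150*sqrt(3) ≈ 559.81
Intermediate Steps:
L = sqrt(3) ≈ 1.7320
(L + 3)**2*d = (sqrt(3) + 3)**2*25 = (3 + sqrt(3))**2*25 = 25*(3 + sqrt(3))**2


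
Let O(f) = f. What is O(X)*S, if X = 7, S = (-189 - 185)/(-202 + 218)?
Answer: -1309/8 ≈ -163.63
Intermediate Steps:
S = -187/8 (S = -374/16 = -374*1/16 = -187/8 ≈ -23.375)
O(X)*S = 7*(-187/8) = -1309/8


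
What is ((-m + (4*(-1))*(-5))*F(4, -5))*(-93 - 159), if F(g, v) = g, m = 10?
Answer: -10080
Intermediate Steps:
((-m + (4*(-1))*(-5))*F(4, -5))*(-93 - 159) = ((-1*10 + (4*(-1))*(-5))*4)*(-93 - 159) = ((-10 - 4*(-5))*4)*(-252) = ((-10 + 20)*4)*(-252) = (10*4)*(-252) = 40*(-252) = -10080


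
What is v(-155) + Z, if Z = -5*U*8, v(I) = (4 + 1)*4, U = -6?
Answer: 260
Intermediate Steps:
v(I) = 20 (v(I) = 5*4 = 20)
Z = 240 (Z = -5*(-6)*8 = 30*8 = 240)
v(-155) + Z = 20 + 240 = 260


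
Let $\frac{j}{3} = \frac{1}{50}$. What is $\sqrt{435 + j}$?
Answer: $\frac{3 \sqrt{4834}}{10} \approx 20.858$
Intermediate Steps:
$j = \frac{3}{50} \approx 0.06$
$\sqrt{435 + j} = \sqrt{435 + \frac{3}{50}} = \sqrt{\frac{21753}{50}} = \frac{3 \sqrt{4834}}{10}$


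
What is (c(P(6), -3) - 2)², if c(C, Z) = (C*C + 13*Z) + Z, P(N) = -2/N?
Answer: 156025/81 ≈ 1926.2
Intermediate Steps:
c(C, Z) = C² + 14*Z (c(C, Z) = (C² + 13*Z) + Z = C² + 14*Z)
(c(P(6), -3) - 2)² = (((-2/6)² + 14*(-3)) - 2)² = (((-2*⅙)² - 42) - 2)² = (((-⅓)² - 42) - 2)² = ((⅑ - 42) - 2)² = (-377/9 - 2)² = (-395/9)² = 156025/81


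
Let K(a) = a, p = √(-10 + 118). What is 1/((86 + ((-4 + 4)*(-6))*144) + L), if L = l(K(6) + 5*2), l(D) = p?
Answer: 43/3644 - 3*√3/3644 ≈ 0.010374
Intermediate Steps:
p = 6*√3 (p = √108 = 6*√3 ≈ 10.392)
l(D) = 6*√3
L = 6*√3 ≈ 10.392
1/((86 + ((-4 + 4)*(-6))*144) + L) = 1/((86 + ((-4 + 4)*(-6))*144) + 6*√3) = 1/((86 + (0*(-6))*144) + 6*√3) = 1/((86 + 0*144) + 6*√3) = 1/((86 + 0) + 6*√3) = 1/(86 + 6*√3)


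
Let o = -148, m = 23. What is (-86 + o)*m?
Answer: -5382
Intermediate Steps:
(-86 + o)*m = (-86 - 148)*23 = -234*23 = -5382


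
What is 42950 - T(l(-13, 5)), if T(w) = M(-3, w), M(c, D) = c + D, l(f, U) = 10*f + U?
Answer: 43078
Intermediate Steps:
l(f, U) = U + 10*f
M(c, D) = D + c
T(w) = -3 + w (T(w) = w - 3 = -3 + w)
42950 - T(l(-13, 5)) = 42950 - (-3 + (5 + 10*(-13))) = 42950 - (-3 + (5 - 130)) = 42950 - (-3 - 125) = 42950 - 1*(-128) = 42950 + 128 = 43078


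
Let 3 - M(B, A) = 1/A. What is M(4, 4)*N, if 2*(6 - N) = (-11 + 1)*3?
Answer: 231/4 ≈ 57.750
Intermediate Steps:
M(B, A) = 3 - 1/A
N = 21 (N = 6 - (-11 + 1)*3/2 = 6 - (-5)*3 = 6 - 1/2*(-30) = 6 + 15 = 21)
M(4, 4)*N = (3 - 1/4)*21 = (11/4)*21 = 231/4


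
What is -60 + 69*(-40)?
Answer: -2820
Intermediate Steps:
-60 + 69*(-40) = -60 - 2760 = -2820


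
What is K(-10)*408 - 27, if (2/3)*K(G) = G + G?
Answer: -12267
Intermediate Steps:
K(G) = 3*G (K(G) = 3*(G + G)/2 = 3*(2*G)/2 = 3*G)
K(-10)*408 - 27 = (3*(-10))*408 - 27 = -30*408 - 27 = -12240 - 27 = -12267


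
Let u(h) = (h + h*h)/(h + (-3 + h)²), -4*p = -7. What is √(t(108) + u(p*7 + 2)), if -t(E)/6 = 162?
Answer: I*√547338563/751 ≈ 31.152*I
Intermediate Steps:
p = 7/4 (p = -¼*(-7) = 7/4 ≈ 1.7500)
t(E) = -972 (t(E) = -6*162 = -972)
u(h) = (h + h²)/(h + (-3 + h)²)
√(t(108) + u(p*7 + 2)) = √(-972 + ((7/4)*7 + 2)*(1 + ((7/4)*7 + 2))/(((7/4)*7 + 2) + (-3 + ((7/4)*7 + 2))²)) = √(-972 + (49/4 + 2)*(1 + (49/4 + 2))/((49/4 + 2) + (-3 + (49/4 + 2))²)) = √(-972 + 57*(1 + 57/4)/(4*(57/4 + (-3 + 57/4)²))) = √(-972 + (57/4)*(61/4)/(57/4 + (45/4)²)) = √(-972 + (57/4)*(61/4)/(57/4 + 2025/16)) = √(-972 + (57/4)*(61/4)/(2253/16)) = √(-972 + (57/4)*(16/2253)*(61/4)) = √(-972 + 1159/751) = √(-728813/751) = I*√547338563/751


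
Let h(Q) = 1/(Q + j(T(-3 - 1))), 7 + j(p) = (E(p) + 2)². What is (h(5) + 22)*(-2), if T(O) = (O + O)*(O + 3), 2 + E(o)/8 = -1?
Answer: -10605/241 ≈ -44.004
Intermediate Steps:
E(o) = -24 (E(o) = -16 + 8*(-1) = -16 - 8 = -24)
T(O) = 2*O*(3 + O) (T(O) = (2*O)*(3 + O) = 2*O*(3 + O))
j(p) = 477 (j(p) = -7 + (-24 + 2)² = -7 + (-22)² = -7 + 484 = 477)
h(Q) = 1/(477 + Q) (h(Q) = 1/(Q + 477) = 1/(477 + Q))
(h(5) + 22)*(-2) = (1/(477 + 5) + 22)*(-2) = (1/482 + 22)*(-2) = (10605/482)*(-2) = -10605/241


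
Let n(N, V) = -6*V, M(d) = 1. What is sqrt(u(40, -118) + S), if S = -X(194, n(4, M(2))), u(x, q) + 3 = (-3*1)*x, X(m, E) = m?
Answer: I*sqrt(317) ≈ 17.805*I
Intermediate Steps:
u(x, q) = -3 - 3*x (u(x, q) = -3 + (-3*1)*x = -3 - 3*x)
S = -194 (S = -1*194 = -194)
sqrt(u(40, -118) + S) = sqrt((-3 - 3*40) - 194) = sqrt((-3 - 120) - 194) = sqrt(-123 - 194) = sqrt(-317) = I*sqrt(317)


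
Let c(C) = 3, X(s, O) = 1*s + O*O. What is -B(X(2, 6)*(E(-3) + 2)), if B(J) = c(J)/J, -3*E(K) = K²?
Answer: 3/38 ≈ 0.078947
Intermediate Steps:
X(s, O) = s + O²
E(K) = -K²/3
B(J) = 3/J
-B(X(2, 6)*(E(-3) + 2)) = -3/((2 + 6²)*(-⅓*(-3)² + 2)) = -3/((2 + 36)*(-⅓*9 + 2)) = -3/(38*(-3 + 2)) = -3/(38*(-1)) = -3/(-38) = -3*(-1)/38 = -1*(-3/38) = 3/38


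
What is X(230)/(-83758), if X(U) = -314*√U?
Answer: 157*√230/41879 ≈ 0.056855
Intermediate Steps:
X(230)/(-83758) = -314*√230/(-83758) = -314*√230*(-1/83758) = 157*√230/41879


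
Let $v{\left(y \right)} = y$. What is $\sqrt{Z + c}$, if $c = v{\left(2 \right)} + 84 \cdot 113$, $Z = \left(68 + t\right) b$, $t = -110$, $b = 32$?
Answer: $5 \sqrt{326} \approx 90.277$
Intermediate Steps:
$Z = -1344$ ($Z = \left(68 - 110\right) 32 = \left(-42\right) 32 = -1344$)
$c = 9494$ ($c = 2 + 84 \cdot 113 = 2 + 9492 = 9494$)
$\sqrt{Z + c} = \sqrt{-1344 + 9494} = \sqrt{8150} = 5 \sqrt{326}$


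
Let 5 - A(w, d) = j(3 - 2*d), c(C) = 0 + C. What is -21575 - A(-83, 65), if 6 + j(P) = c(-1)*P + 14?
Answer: -21445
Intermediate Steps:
c(C) = C
j(P) = 8 - P (j(P) = -6 + (-P + 14) = -6 + (14 - P) = 8 - P)
A(w, d) = -2*d (A(w, d) = 5 - (8 - (3 - 2*d)) = 5 - (8 + (-3 + 2*d)) = 5 - (5 + 2*d) = 5 + (-5 - 2*d) = -2*d)
-21575 - A(-83, 65) = -21575 - (-2)*65 = -21575 - 1*(-130) = -21575 + 130 = -21445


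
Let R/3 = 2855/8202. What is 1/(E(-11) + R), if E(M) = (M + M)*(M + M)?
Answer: 2734/1326111 ≈ 0.0020617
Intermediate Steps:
E(M) = 4*M² (E(M) = (2*M)*(2*M) = 4*M²)
R = 2855/2734 (R = 3*(2855/8202) = 2855/2734 ≈ 1.0443)
1/(E(-11) + R) = 1/(4*(-11)² + 2855/2734) = 1/(4*121 + 2855/2734) = 1/(484 + 2855/2734) = 1/(1326111/2734) = 2734/1326111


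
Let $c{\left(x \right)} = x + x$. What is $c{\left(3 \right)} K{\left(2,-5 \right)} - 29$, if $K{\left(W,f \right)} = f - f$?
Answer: $-29$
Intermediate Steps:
$K{\left(W,f \right)} = 0$
$c{\left(x \right)} = 2 x$
$c{\left(3 \right)} K{\left(2,-5 \right)} - 29 = 2 \cdot 3 \cdot 0 - 29 = 6 \cdot 0 - 29 = 0 - 29 = -29$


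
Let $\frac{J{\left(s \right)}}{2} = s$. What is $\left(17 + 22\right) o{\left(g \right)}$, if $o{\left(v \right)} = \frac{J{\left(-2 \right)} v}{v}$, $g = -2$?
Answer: $-156$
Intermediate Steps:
$J{\left(s \right)} = 2 s$
$o{\left(v \right)} = -4$ ($o{\left(v \right)} = \frac{2 \left(-2\right) v}{v} = \frac{\left(-4\right) v}{v} = -4$)
$\left(17 + 22\right) o{\left(g \right)} = \left(17 + 22\right) \left(-4\right) = 39 \left(-4\right) = -156$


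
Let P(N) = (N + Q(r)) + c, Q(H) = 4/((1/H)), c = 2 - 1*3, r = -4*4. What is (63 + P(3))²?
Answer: 1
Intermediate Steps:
r = -16
c = -1 (c = 2 - 3 = -1)
Q(H) = 4*H (Q(H) = 4/(1/H) = 4*H)
P(N) = -65 + N (P(N) = (N + 4*(-16)) - 1 = (N - 64) - 1 = (-64 + N) - 1 = -65 + N)
(63 + P(3))² = (63 + (-65 + 3))² = (63 - 62)² = 1² = 1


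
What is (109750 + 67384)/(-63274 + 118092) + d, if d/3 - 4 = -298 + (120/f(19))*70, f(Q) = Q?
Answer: 233069551/520771 ≈ 447.55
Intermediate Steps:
d = 8442/19 (d = 12 + 3*(-298 + (120/19)*70) = 12 + 3*(-298 + 8400/19) = 12 + 3*(2738/19) = 12 + 8214/19 = 8442/19 ≈ 444.32)
(109750 + 67384)/(-63274 + 118092) + d = (109750 + 67384)/(-63274 + 118092) + 8442/19 = 177134/54818 + 8442/19 = 177134*(1/54818) + 8442/19 = 88567/27409 + 8442/19 = 233069551/520771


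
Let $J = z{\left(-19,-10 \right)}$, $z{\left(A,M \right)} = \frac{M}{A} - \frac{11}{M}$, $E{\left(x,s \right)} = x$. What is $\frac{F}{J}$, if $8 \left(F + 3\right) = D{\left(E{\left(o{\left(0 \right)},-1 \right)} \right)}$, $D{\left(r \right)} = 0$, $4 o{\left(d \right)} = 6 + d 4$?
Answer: $- \frac{190}{103} \approx -1.8447$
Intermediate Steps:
$o{\left(d \right)} = \frac{3}{2} + d$ ($o{\left(d \right)} = \frac{6 + d 4}{4} = \frac{6 + 4 d}{4} = \frac{3}{2} + d$)
$z{\left(A,M \right)} = - \frac{11}{M} + \frac{M}{A}$
$F = -3$ ($F = -3 + \frac{1}{8} \cdot 0 = -3 + 0 = -3$)
$J = \frac{309}{190}$ ($J = - \frac{11}{-10} - \frac{10}{-19} = \left(-11\right) \left(- \frac{1}{10}\right) - - \frac{10}{19} = \frac{11}{10} + \frac{10}{19} = \frac{309}{190} \approx 1.6263$)
$\frac{F}{J} = - \frac{3}{\frac{309}{190}} = \left(-3\right) \frac{190}{309} = - \frac{190}{103}$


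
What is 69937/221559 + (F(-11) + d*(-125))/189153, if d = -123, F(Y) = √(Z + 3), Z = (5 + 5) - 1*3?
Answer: 1848362554/4656505503 + √10/189153 ≈ 0.39696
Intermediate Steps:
Z = 7 (Z = 10 - 3 = 7)
F(Y) = √10 (F(Y) = √(7 + 3) = √10)
69937/221559 + (F(-11) + d*(-125))/189153 = 69937/221559 + (√10 - 123*(-125))/189153 = 69937*(1/221559) + (√10 + 15375)*(1/189153) = 69937/221559 + (15375 + √10)*(1/189153) = 69937/221559 + (5125/63051 + √10/189153) = 1848362554/4656505503 + √10/189153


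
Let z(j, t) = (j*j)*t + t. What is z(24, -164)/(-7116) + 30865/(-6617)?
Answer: 101629534/11771643 ≈ 8.6334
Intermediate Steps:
z(j, t) = t + t*j**2 (z(j, t) = j**2*t + t = t*j**2 + t = t + t*j**2)
z(24, -164)/(-7116) + 30865/(-6617) = -164*(1 + 24**2)/(-7116) + 30865/(-6617) = -164*(1 + 576)*(-1/7116) + 30865*(-1/6617) = -164*577*(-1/7116) - 30865/6617 = -94628*(-1/7116) - 30865/6617 = 23657/1779 - 30865/6617 = 101629534/11771643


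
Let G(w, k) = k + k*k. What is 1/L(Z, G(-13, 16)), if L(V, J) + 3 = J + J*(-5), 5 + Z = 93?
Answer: -1/1091 ≈ -0.00091659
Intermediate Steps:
G(w, k) = k + k²
Z = 88 (Z = -5 + 93 = 88)
L(V, J) = -3 - 4*J (L(V, J) = -3 + (J + J*(-5)) = -3 + (J - 5*J) = -3 - 4*J)
1/L(Z, G(-13, 16)) = 1/(-3 - 64*(1 + 16)) = 1/(-3 - 64*17) = 1/(-3 - 4*272) = 1/(-3 - 1088) = 1/(-1091) = -1/1091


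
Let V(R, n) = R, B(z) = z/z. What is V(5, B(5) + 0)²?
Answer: 25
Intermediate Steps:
B(z) = 1
V(5, B(5) + 0)² = 5² = 25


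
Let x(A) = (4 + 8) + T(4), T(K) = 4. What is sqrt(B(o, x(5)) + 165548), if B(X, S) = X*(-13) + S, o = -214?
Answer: sqrt(168346) ≈ 410.30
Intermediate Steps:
x(A) = 16 (x(A) = (4 + 8) + 4 = 12 + 4 = 16)
B(X, S) = S - 13*X (B(X, S) = -13*X + S = S - 13*X)
sqrt(B(o, x(5)) + 165548) = sqrt((16 - 13*(-214)) + 165548) = sqrt((16 + 2782) + 165548) = sqrt(2798 + 165548) = sqrt(168346)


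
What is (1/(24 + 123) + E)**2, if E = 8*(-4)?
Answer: 22118209/21609 ≈ 1023.6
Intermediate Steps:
E = -32
(1/(24 + 123) + E)**2 = (1/(24 + 123) - 32)**2 = (1/147 - 32)**2 = (-4703/147)**2 = 22118209/21609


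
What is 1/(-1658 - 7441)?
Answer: -1/9099 ≈ -0.00010990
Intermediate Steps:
1/(-1658 - 7441) = 1/(-9099) = -1/9099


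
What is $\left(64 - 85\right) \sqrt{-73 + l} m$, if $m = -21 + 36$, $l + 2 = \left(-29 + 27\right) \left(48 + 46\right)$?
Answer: $- 315 i \sqrt{263} \approx - 5108.4 i$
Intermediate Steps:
$l = -190$ ($l = -2 + \left(-29 + 27\right) \left(48 + 46\right) = -2 - 188 = -190$)
$m = 15$
$\left(64 - 85\right) \sqrt{-73 + l} m = \left(64 - 85\right) \sqrt{-73 - 190} \cdot 15 = \left(64 - 85\right) \sqrt{-263} \cdot 15 = - 21 i \sqrt{263} \cdot 15 = - 315 i \sqrt{263}$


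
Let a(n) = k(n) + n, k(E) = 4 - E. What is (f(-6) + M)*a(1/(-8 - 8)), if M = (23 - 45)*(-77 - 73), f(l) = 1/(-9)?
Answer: 118796/9 ≈ 13200.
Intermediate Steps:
f(l) = -⅑
M = 3300 (M = -22*(-150) = 3300)
a(n) = 4 (a(n) = (4 - n) + n = 4)
(f(-6) + M)*a(1/(-8 - 8)) = (-⅑ + 3300)*4 = (29699/9)*4 = 118796/9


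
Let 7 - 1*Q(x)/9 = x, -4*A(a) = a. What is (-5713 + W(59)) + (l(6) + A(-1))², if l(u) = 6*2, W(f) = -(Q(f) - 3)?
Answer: -81471/16 ≈ -5091.9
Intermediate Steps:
A(a) = -a/4
Q(x) = 63 - 9*x
W(f) = -60 + 9*f (W(f) = -((63 - 9*f) - 3) = -(60 - 9*f) = -60 + 9*f)
l(u) = 12
(-5713 + W(59)) + (l(6) + A(-1))² = (-5713 + (-60 + 9*59)) + (12 - ¼*(-1))² = (-5713 + (-60 + 531)) + (12 + ¼)² = (-5713 + 471) + (49/4)² = -5242 + 2401/16 = -81471/16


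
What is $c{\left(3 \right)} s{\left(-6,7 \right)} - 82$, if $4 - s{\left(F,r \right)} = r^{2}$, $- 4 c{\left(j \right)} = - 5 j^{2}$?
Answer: $- \frac{2353}{4} \approx -588.25$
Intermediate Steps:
$c{\left(j \right)} = \frac{5 j^{2}}{4}$ ($c{\left(j \right)} = - \frac{\left(-5\right) j^{2}}{4} = \frac{5 j^{2}}{4}$)
$s{\left(F,r \right)} = 4 - r^{2}$
$c{\left(3 \right)} s{\left(-6,7 \right)} - 82 = \frac{5 \cdot 3^{2}}{4} \left(4 - 7^{2}\right) - 82 = \frac{5}{4} \cdot 9 \left(4 - 49\right) - 82 = \frac{45 \left(4 - 49\right)}{4} - 82 = \frac{45}{4} \left(-45\right) - 82 = - \frac{2025}{4} - 82 = - \frac{2353}{4}$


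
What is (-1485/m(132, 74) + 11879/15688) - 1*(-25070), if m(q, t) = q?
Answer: 393133549/15688 ≈ 25060.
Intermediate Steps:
(-1485/m(132, 74) + 11879/15688) - 1*(-25070) = (-1485/132 + 11879/15688) - 1*(-25070) = (-1485*1/132 + 11879*(1/15688)) + 25070 = (-45/4 + 11879/15688) + 25070 = -164611/15688 + 25070 = 393133549/15688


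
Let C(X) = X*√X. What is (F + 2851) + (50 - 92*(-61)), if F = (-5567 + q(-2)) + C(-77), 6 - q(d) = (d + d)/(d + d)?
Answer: 2951 - 77*I*√77 ≈ 2951.0 - 675.67*I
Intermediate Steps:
q(d) = 5 (q(d) = 6 - (d + d)/(d + d) = 6 - 2*d/(2*d) = 6 - 2*d*1/(2*d) = 6 - 1*1 = 6 - 1 = 5)
C(X) = X^(3/2)
F = -5562 - 77*I*√77 (F = (-5567 + 5) + (-77)^(3/2) = -5562 - 77*I*√77 ≈ -5562.0 - 675.67*I)
(F + 2851) + (50 - 92*(-61)) = ((-5562 - 77*I*√77) + 2851) + (50 - 92*(-61)) = (-2711 - 77*I*√77) + (50 + 5612) = (-2711 - 77*I*√77) + 5662 = 2951 - 77*I*√77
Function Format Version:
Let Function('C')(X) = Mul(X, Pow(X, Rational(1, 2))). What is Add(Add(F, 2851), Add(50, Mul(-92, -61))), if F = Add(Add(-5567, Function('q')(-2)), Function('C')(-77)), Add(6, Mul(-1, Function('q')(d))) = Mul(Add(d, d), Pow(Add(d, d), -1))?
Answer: Add(2951, Mul(-77, I, Pow(77, Rational(1, 2)))) ≈ Add(2951.0, Mul(-675.67, I))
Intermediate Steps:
Function('q')(d) = 5 (Function('q')(d) = Add(6, Mul(-1, Mul(Add(d, d), Pow(Add(d, d), -1)))) = Add(6, Mul(-1, Mul(Mul(2, d), Pow(Mul(2, d), -1)))) = Add(6, Mul(-1, Mul(Mul(2, d), Mul(Rational(1, 2), Pow(d, -1))))) = Add(6, Mul(-1, 1)) = Add(6, -1) = 5)
Function('C')(X) = Pow(X, Rational(3, 2))
F = Add(-5562, Mul(-77, I, Pow(77, Rational(1, 2)))) (F = Add(Add(-5567, 5), Pow(-77, Rational(3, 2))) = Add(-5562, Mul(-77, I, Pow(77, Rational(1, 2)))) ≈ Add(-5562.0, Mul(-675.67, I)))
Add(Add(F, 2851), Add(50, Mul(-92, -61))) = Add(Add(Add(-5562, Mul(-77, I, Pow(77, Rational(1, 2)))), 2851), Add(50, Mul(-92, -61))) = Add(Add(-2711, Mul(-77, I, Pow(77, Rational(1, 2)))), Add(50, 5612)) = Add(Add(-2711, Mul(-77, I, Pow(77, Rational(1, 2)))), 5662) = Add(2951, Mul(-77, I, Pow(77, Rational(1, 2))))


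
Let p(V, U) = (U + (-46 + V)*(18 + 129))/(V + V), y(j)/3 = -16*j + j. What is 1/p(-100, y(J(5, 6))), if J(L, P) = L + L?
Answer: 25/2739 ≈ 0.0091274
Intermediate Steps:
J(L, P) = 2*L
y(j) = -45*j (y(j) = 3*(-16*j + j) = 3*(-15*j) = -45*j)
p(V, U) = (-6762 + U + 147*V)/(2*V) (p(V, U) = (U + (-46 + V)*147)/((2*V)) = (U + (-6762 + 147*V))*(1/(2*V)) = (-6762 + U + 147*V)*(1/(2*V)) = (-6762 + U + 147*V)/(2*V))
1/p(-100, y(J(5, 6))) = 1/((½)*(-6762 - 90*5 + 147*(-100))/(-100)) = 1/((½)*(-1/100)*(-6762 - 45*10 - 14700)) = 1/((½)*(-1/100)*(-6762 - 450 - 14700)) = 1/((½)*(-1/100)*(-21912)) = 1/(2739/25) = 25/2739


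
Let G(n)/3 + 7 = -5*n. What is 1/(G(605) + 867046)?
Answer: 1/857950 ≈ 1.1656e-6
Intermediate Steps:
G(n) = -21 - 15*n (G(n) = -21 + 3*(-5*n) = -21 - 15*n)
1/(G(605) + 867046) = 1/((-21 - 15*605) + 867046) = 1/((-21 - 9075) + 867046) = 1/(-9096 + 867046) = 1/857950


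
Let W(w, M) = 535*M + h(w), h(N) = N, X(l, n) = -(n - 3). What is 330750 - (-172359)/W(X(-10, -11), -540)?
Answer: 95548872141/288886 ≈ 3.3075e+5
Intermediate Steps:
X(l, n) = 3 - n (X(l, n) = -(-3 + n) = 3 - n)
W(w, M) = w + 535*M (W(w, M) = 535*M + w = w + 535*M)
330750 - (-172359)/W(X(-10, -11), -540) = 330750 - (-172359)/((3 - 1*(-11)) + 535*(-540)) = 330750 - (-172359)/((3 + 11) - 288900) = 330750 - (-172359)/(14 - 288900) = 330750 - (-172359)/(-288886) = 330750 - (-172359)*(-1)/288886 = 330750 - 1*172359/288886 = 330750 - 172359/288886 = 95548872141/288886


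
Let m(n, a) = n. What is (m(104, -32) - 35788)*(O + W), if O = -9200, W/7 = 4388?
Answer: -767776944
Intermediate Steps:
W = 30716 (W = 7*4388 = 30716)
(m(104, -32) - 35788)*(O + W) = (104 - 35788)*(-9200 + 30716) = -35684*21516 = -767776944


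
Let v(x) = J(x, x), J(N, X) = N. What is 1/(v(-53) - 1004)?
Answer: -1/1057 ≈ -0.00094607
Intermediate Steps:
v(x) = x
1/(v(-53) - 1004) = 1/(-53 - 1004) = 1/(-1057) = -1/1057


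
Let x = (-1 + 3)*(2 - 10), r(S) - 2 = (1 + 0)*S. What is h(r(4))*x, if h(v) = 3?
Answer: -48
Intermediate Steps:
r(S) = 2 + S (r(S) = 2 + (1 + 0)*S = 2 + 1*S = 2 + S)
x = -16 (x = 2*(-8) = -16)
h(r(4))*x = 3*(-16) = -48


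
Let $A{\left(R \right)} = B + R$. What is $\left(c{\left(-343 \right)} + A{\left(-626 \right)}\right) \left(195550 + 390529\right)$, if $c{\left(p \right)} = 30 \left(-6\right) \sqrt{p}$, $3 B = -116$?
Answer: $- \frac{1168641526}{3} - 738459540 i \sqrt{7} \approx -3.8955 \cdot 10^{8} - 1.9538 \cdot 10^{9} i$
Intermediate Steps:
$B = - \frac{116}{3}$ ($B = \frac{1}{3} \left(-116\right) = - \frac{116}{3} \approx -38.667$)
$A{\left(R \right)} = - \frac{116}{3} + R$
$c{\left(p \right)} = - 180 \sqrt{p}$
$\left(c{\left(-343 \right)} + A{\left(-626 \right)}\right) \left(195550 + 390529\right) = \left(- 180 \sqrt{-343} - \frac{1994}{3}\right) \left(195550 + 390529\right) = \left(- 180 \cdot 7 i \sqrt{7} - \frac{1994}{3}\right) 586079 = \left(- 1260 i \sqrt{7} - \frac{1994}{3}\right) 586079 = \left(- \frac{1994}{3} - 1260 i \sqrt{7}\right) 586079 = - \frac{1168641526}{3} - 738459540 i \sqrt{7}$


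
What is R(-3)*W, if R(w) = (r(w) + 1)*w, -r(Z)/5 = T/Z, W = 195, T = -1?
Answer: 390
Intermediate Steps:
r(Z) = 5/Z (r(Z) = -(-5)/Z = 5/Z)
R(w) = w*(1 + 5/w) (R(w) = (5/w + 1)*w = (1 + 5/w)*w = w*(1 + 5/w))
R(-3)*W = (5 - 3)*195 = 2*195 = 390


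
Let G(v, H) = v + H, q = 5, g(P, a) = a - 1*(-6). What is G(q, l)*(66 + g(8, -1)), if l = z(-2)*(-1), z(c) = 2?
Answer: 213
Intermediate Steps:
g(P, a) = 6 + a (g(P, a) = a + 6 = 6 + a)
l = -2 (l = 2*(-1) = -2)
G(v, H) = H + v
G(q, l)*(66 + g(8, -1)) = (-2 + 5)*(66 + (6 - 1)) = 3*(66 + 5) = 3*71 = 213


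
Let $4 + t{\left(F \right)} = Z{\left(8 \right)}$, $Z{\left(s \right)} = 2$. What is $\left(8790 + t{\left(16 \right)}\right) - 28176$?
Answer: $-19388$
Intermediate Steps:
$t{\left(F \right)} = -2$ ($t{\left(F \right)} = -4 + 2 = -2$)
$\left(8790 + t{\left(16 \right)}\right) - 28176 = \left(8790 - 2\right) - 28176 = 8788 - 28176 = -19388$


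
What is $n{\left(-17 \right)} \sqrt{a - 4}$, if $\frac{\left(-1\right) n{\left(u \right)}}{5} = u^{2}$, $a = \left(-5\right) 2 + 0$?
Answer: $- 1445 i \sqrt{14} \approx - 5406.7 i$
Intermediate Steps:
$a = -10$ ($a = -10 + 0 = -10$)
$n{\left(u \right)} = - 5 u^{2}$
$n{\left(-17 \right)} \sqrt{a - 4} = - 5 \left(-17\right)^{2} \sqrt{-10 - 4} = \left(-5\right) 289 \sqrt{-10 - 4} = - 1445 \sqrt{-14} = - 1445 i \sqrt{14}$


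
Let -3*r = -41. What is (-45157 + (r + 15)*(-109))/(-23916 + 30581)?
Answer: -28969/3999 ≈ -7.2441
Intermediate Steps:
r = 41/3 (r = -1/3*(-41) = 41/3 ≈ 13.667)
(-45157 + (r + 15)*(-109))/(-23916 + 30581) = (-45157 + (41/3 + 15)*(-109))/(-23916 + 30581) = (-45157 + (86/3)*(-109))/6665 = (-45157 - 9374/3)*(1/6665) = -144845/3*1/6665 = -28969/3999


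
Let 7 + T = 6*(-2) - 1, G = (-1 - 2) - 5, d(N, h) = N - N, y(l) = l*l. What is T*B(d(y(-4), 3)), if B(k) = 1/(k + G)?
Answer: 5/2 ≈ 2.5000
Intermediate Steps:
y(l) = l²
d(N, h) = 0
G = -8 (G = -3 - 5 = -8)
B(k) = 1/(-8 + k) (B(k) = 1/(k - 8) = 1/(-8 + k))
T = -20 (T = -7 + (6*(-2) - 1) = -7 + (-12 - 1) = -7 - 13 = -20)
T*B(d(y(-4), 3)) = -20/(-8 + 0) = -20/(-8) = -20*(-⅛) = 5/2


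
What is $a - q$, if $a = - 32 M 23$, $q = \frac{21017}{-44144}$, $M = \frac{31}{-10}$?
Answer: $\frac{503699837}{220720} \approx 2282.1$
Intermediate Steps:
$M = - \frac{31}{10}$ ($M = 31 \left(- \frac{1}{10}\right) = - \frac{31}{10} \approx -3.1$)
$q = - \frac{21017}{44144}$ ($q = 21017 \left(- \frac{1}{44144}\right) = - \frac{21017}{44144} \approx -0.4761$)
$a = \frac{11408}{5}$ ($a = \left(-32\right) \left(- \frac{31}{10}\right) 23 = \frac{496}{5} \cdot 23 = \frac{11408}{5} \approx 2281.6$)
$a - q = \frac{11408}{5} - - \frac{21017}{44144} = \frac{11408}{5} + \frac{21017}{44144} = \frac{503699837}{220720}$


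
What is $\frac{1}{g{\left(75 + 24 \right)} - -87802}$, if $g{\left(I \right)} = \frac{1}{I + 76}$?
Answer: $\frac{175}{15365351} \approx 1.1389 \cdot 10^{-5}$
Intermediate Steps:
$g{\left(I \right)} = \frac{1}{76 + I}$
$\frac{1}{g{\left(75 + 24 \right)} - -87802} = \frac{1}{\frac{1}{76 + \left(75 + 24\right)} - -87802} = \frac{1}{\frac{1}{76 + 99} + 87802} = \frac{1}{\frac{1}{175} + 87802} = \frac{1}{\frac{15365351}{175}} = \frac{175}{15365351}$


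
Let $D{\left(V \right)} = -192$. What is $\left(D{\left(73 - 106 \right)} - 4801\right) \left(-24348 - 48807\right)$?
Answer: $365262915$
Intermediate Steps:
$\left(D{\left(73 - 106 \right)} - 4801\right) \left(-24348 - 48807\right) = \left(-192 - 4801\right) \left(-24348 - 48807\right) = \left(-4993\right) \left(-73155\right) = 365262915$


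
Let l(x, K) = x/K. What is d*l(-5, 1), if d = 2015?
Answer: -10075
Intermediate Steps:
d*l(-5, 1) = 2015*(-5/1) = 2015*(-5*1) = 2015*(-5) = -10075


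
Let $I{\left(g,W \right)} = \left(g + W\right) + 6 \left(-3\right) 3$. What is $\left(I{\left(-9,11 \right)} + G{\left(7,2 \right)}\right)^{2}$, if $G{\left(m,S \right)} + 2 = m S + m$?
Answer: $1089$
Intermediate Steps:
$G{\left(m,S \right)} = -2 + m + S m$ ($G{\left(m,S \right)} = -2 + \left(m S + m\right) = -2 + \left(S m + m\right) = -2 + \left(m + S m\right) = -2 + m + S m$)
$I{\left(g,W \right)} = -54 + W + g$ ($I{\left(g,W \right)} = \left(W + g\right) - 54 = -54 + W + g$)
$\left(I{\left(-9,11 \right)} + G{\left(7,2 \right)}\right)^{2} = \left(\left(-54 + 11 - 9\right) + \left(-2 + 7 + 2 \cdot 7\right)\right)^{2} = \left(-52 + \left(-2 + 7 + 14\right)\right)^{2} = \left(-52 + 19\right)^{2} = \left(-33\right)^{2} = 1089$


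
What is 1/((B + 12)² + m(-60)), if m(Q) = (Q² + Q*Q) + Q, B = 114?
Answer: 1/23016 ≈ 4.3448e-5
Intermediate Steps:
m(Q) = Q + 2*Q² (m(Q) = (Q² + Q²) + Q = 2*Q² + Q = Q + 2*Q²)
1/((B + 12)² + m(-60)) = 1/((114 + 12)² - 60*(1 + 2*(-60))) = 1/(126² - 60*(1 - 120)) = 1/(15876 - 60*(-119)) = 1/(15876 + 7140) = 1/23016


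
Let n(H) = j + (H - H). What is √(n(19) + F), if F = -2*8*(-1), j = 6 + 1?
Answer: √23 ≈ 4.7958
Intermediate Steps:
j = 7
n(H) = 7 (n(H) = 7 + (H - H) = 7 + 0 = 7)
F = 16 (F = -16*(-1) = 16)
√(n(19) + F) = √(7 + 16) = √23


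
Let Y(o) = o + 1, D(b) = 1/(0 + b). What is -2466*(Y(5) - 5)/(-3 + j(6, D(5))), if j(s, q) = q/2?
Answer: 24660/29 ≈ 850.34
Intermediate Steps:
D(b) = 1/b
Y(o) = 1 + o
j(s, q) = q/2 (j(s, q) = q*(½) = q/2)
-2466*(Y(5) - 5)/(-3 + j(6, D(5))) = -2466*((1 + 5) - 5)/(-3 + (½)/5) = -2466*(6 - 5)/(-3 + (½)*(⅕)) = -2466/(-3 + ⅒) = -2466/(-29/10) = -2466*(-10)/29 = -2466*(-10/29) = 24660/29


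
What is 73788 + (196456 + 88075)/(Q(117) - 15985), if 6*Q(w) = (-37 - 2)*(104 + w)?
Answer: 2570426222/34843 ≈ 73772.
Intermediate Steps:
Q(w) = -676 - 13*w/2 (Q(w) = ((-37 - 2)*(104 + w))/6 = (-39*(104 + w))/6 = (-4056 - 39*w)/6 = -676 - 13*w/2)
73788 + (196456 + 88075)/(Q(117) - 15985) = 73788 + (196456 + 88075)/((-676 - 13/2*117) - 15985) = 73788 + 284531/((-676 - 1521/2) - 15985) = 73788 + 284531/(-2873/2 - 15985) = 73788 + 284531/(-34843/2) = 73788 + 284531*(-2/34843) = 73788 - 569062/34843 = 2570426222/34843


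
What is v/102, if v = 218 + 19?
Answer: 79/34 ≈ 2.3235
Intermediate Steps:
v = 237
v/102 = 237/102 = (1/102)*237 = 79/34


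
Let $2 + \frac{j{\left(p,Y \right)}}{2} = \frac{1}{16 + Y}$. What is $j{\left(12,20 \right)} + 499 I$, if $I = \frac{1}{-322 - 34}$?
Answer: $- \frac{17129}{3204} \approx -5.3461$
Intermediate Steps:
$I = - \frac{1}{356}$ ($I = \frac{1}{-356} = - \frac{1}{356} \approx -0.002809$)
$j{\left(p,Y \right)} = -4 + \frac{2}{16 + Y}$
$j{\left(12,20 \right)} + 499 I = \frac{2 \left(-31 - 40\right)}{16 + 20} + 499 \left(- \frac{1}{356}\right) = \frac{2 \left(-31 - 40\right)}{36} - \frac{499}{356} = 2 \cdot \frac{1}{36} \left(-71\right) - \frac{499}{356} = - \frac{71}{18} - \frac{499}{356} = - \frac{17129}{3204}$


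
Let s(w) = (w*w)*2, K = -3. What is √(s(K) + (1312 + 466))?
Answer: 2*√449 ≈ 42.379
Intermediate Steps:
s(w) = 2*w² (s(w) = w²*2 = 2*w²)
√(s(K) + (1312 + 466)) = √(2*(-3)² + (1312 + 466)) = √(2*9 + 1778) = √(18 + 1778) = √1796 = 2*√449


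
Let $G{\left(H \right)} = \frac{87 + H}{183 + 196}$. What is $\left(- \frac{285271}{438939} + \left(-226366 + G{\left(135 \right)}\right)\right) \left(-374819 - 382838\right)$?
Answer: $\frac{28531679684766377929}{166357881} \approx 1.7151 \cdot 10^{11}$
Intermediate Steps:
$G{\left(H \right)} = \frac{87}{379} + \frac{H}{379}$ ($G{\left(H \right)} = \frac{87 + H}{379} = \left(87 + H\right) \frac{1}{379} = \frac{87}{379} + \frac{H}{379}$)
$\left(- \frac{285271}{438939} + \left(-226366 + G{\left(135 \right)}\right)\right) \left(-374819 - 382838\right) = \left(- \frac{285271}{438939} + \left(-226366 + \left(\frac{87}{379} + \frac{1}{379} \cdot 135\right)\right)\right) \left(-374819 - 382838\right) = \left(\left(-285271\right) \frac{1}{438939} + \left(-226366 + \left(\frac{87}{379} + \frac{135}{379}\right)\right)\right) \left(-757657\right) = \left(- \frac{285271}{438939} + \left(-226366 + \frac{222}{379}\right)\right) \left(-757657\right) = \left(- \frac{285271}{438939} - \frac{85792492}{379}\right) \left(-757657\right) = \left(- \frac{37657778763697}{166357881}\right) \left(-757657\right) = \frac{28531679684766377929}{166357881}$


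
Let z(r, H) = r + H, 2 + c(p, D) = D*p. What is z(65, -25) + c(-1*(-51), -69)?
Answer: -3481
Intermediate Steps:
c(p, D) = -2 + D*p
z(r, H) = H + r
z(65, -25) + c(-1*(-51), -69) = (-25 + 65) + (-2 - (-69)*(-51)) = 40 + (-2 - 69*51) = 40 + (-2 - 3519) = 40 - 3521 = -3481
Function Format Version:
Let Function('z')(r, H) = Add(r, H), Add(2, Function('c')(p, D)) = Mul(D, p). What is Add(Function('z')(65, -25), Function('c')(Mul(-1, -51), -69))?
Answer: -3481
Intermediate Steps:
Function('c')(p, D) = Add(-2, Mul(D, p))
Function('z')(r, H) = Add(H, r)
Add(Function('z')(65, -25), Function('c')(Mul(-1, -51), -69)) = Add(Add(-25, 65), Add(-2, Mul(-69, Mul(-1, -51)))) = Add(40, Add(-2, Mul(-69, 51))) = Add(40, Add(-2, -3519)) = Add(40, -3521) = -3481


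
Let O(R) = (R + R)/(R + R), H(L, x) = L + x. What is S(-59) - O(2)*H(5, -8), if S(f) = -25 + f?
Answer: -81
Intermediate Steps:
O(R) = 1 (O(R) = (2*R)/((2*R)) = (2*R)*(1/(2*R)) = 1)
S(-59) - O(2)*H(5, -8) = (-25 - 59) - (5 - 8) = -84 - (-3) = -84 - 1*(-3) = -84 + 3 = -81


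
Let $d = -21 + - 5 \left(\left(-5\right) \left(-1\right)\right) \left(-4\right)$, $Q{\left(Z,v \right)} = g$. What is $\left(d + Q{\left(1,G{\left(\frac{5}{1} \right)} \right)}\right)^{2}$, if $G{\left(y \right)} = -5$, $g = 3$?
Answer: $6724$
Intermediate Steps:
$Q{\left(Z,v \right)} = 3$
$d = 79$ ($d = -21 + \left(-5\right) 5 \left(-4\right) = -21 - -100 = -21 + 100 = 79$)
$\left(d + Q{\left(1,G{\left(\frac{5}{1} \right)} \right)}\right)^{2} = \left(79 + 3\right)^{2} = 82^{2} = 6724$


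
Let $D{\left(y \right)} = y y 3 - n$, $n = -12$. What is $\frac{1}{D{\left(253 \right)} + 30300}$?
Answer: $\frac{1}{222339} \approx 4.4976 \cdot 10^{-6}$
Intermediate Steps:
$D{\left(y \right)} = 12 + 3 y^{2}$ ($D{\left(y \right)} = y y 3 - -12 = y^{2} \cdot 3 + 12 = 3 y^{2} + 12 = 12 + 3 y^{2}$)
$\frac{1}{D{\left(253 \right)} + 30300} = \frac{1}{\left(12 + 3 \cdot 253^{2}\right) + 30300} = \frac{1}{\left(12 + 3 \cdot 64009\right) + 30300} = \frac{1}{\left(12 + 192027\right) + 30300} = \frac{1}{192039 + 30300} = \frac{1}{222339}$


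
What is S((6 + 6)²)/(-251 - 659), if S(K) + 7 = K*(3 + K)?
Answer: -3023/130 ≈ -23.254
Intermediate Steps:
S(K) = -7 + K*(3 + K)
S((6 + 6)²)/(-251 - 659) = (-7 + ((6 + 6)²)² + 3*(6 + 6)²)/(-251 - 659) = (-7 + (12²)² + 3*12²)/(-910) = -(-7 + 144² + 3*144)/910 = -(-7 + 20736 + 432)/910 = -1/910*21161 = -3023/130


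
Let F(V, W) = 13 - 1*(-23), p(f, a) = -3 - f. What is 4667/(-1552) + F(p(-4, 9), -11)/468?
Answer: -59119/20176 ≈ -2.9302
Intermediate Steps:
F(V, W) = 36 (F(V, W) = 13 + 23 = 36)
4667/(-1552) + F(p(-4, 9), -11)/468 = 4667/(-1552) + 36/468 = 4667*(-1/1552) + 36*(1/468) = -4667/1552 + 1/13 = -59119/20176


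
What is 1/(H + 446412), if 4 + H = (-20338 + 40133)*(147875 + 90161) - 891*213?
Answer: 1/4712179245 ≈ 2.1222e-10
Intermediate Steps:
H = 4711732833 (H = -4 + ((-20338 + 40133)*(147875 + 90161) - 891*213) = -4 + (19795*238036 - 189783) = -4 + (4711922620 - 189783) = -4 + 4711732837 = 4711732833)
1/(H + 446412) = 1/(4711732833 + 446412) = 1/4712179245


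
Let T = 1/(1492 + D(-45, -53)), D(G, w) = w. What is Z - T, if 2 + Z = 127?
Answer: 179874/1439 ≈ 125.00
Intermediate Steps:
Z = 125 (Z = -2 + 127 = 125)
T = 1/1439 (T = 1/(1492 - 53) = 1/1439 ≈ 0.00069493)
Z - T = 125 - 1*1/1439 = 125 - 1/1439 = 179874/1439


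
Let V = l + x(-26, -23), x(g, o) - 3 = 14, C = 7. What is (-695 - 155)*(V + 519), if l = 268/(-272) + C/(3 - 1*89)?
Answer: -39103625/86 ≈ -4.5469e+5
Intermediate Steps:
x(g, o) = 17 (x(g, o) = 3 + 14 = 17)
l = -3119/2924 (l = 268/(-272) + 7/(3 - 1*89) = 268*(-1/272) + 7/(3 - 89) = -67/68 + 7/(-86) = -67/68 + 7*(-1/86) = -67/68 - 7/86 = -3119/2924 ≈ -1.0667)
V = 46589/2924 (V = -3119/2924 + 17 = 46589/2924 ≈ 15.933)
(-695 - 155)*(V + 519) = (-695 - 155)*(46589/2924 + 519) = (-695 - 1*155)*(1564145/2924) = (-695 - 155)*(1564145/2924) = -850*1564145/2924 = -39103625/86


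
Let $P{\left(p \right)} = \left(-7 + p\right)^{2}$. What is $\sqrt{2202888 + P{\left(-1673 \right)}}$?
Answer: $2 \sqrt{1256322} \approx 2241.7$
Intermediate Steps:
$\sqrt{2202888 + P{\left(-1673 \right)}} = \sqrt{2202888 + \left(-7 - 1673\right)^{2}} = \sqrt{2202888 + \left(-1680\right)^{2}} = \sqrt{2202888 + 2822400} = \sqrt{5025288} = 2 \sqrt{1256322}$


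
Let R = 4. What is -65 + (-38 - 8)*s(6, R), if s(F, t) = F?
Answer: -341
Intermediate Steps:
-65 + (-38 - 8)*s(6, R) = -65 + (-38 - 8)*6 = -65 - 46*6 = -65 - 276 = -341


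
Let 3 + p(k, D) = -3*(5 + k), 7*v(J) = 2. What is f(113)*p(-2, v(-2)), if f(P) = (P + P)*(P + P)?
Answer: -612912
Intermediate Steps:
v(J) = 2/7 (v(J) = (⅐)*2 = 2/7)
f(P) = 4*P² (f(P) = (2*P)*(2*P) = 4*P²)
p(k, D) = -18 - 3*k (p(k, D) = -3 - 3*(5 + k) = -3 + (-15 - 3*k) = -18 - 3*k)
f(113)*p(-2, v(-2)) = (4*113²)*(-18 - 3*(-2)) = (4*12769)*(-18 + 6) = 51076*(-12) = -612912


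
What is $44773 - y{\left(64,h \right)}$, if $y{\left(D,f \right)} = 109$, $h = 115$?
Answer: $44664$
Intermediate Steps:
$44773 - y{\left(64,h \right)} = 44773 - 109 = 44664$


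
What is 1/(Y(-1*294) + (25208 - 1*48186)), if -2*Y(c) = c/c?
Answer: -2/45957 ≈ -4.3519e-5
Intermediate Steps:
Y(c) = -½ (Y(c) = -c/(2*c) = -½*1 = -½)
1/(Y(-1*294) + (25208 - 1*48186)) = 1/(-½ + (25208 - 1*48186)) = 1/(-½ + (25208 - 48186)) = 1/(-½ - 22978) = 1/(-45957/2) = -2/45957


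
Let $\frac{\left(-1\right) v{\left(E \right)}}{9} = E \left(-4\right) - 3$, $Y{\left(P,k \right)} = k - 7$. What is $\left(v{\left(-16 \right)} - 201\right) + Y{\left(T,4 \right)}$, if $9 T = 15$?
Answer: $-753$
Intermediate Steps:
$T = \frac{5}{3}$ ($T = \frac{1}{9} \cdot 15 = \frac{5}{3} \approx 1.6667$)
$Y{\left(P,k \right)} = -7 + k$ ($Y{\left(P,k \right)} = k - 7 = -7 + k$)
$v{\left(E \right)} = 27 + 36 E$ ($v{\left(E \right)} = - 9 \left(E \left(-4\right) - 3\right) = - 9 \left(- 4 E - 3\right) = - 9 \left(-3 - 4 E\right) = 27 + 36 E$)
$\left(v{\left(-16 \right)} - 201\right) + Y{\left(T,4 \right)} = \left(\left(27 + 36 \left(-16\right)\right) - 201\right) + \left(-7 + 4\right) = \left(\left(27 - 576\right) - 201\right) - 3 = \left(-549 - 201\right) - 3 = -750 - 3 = -753$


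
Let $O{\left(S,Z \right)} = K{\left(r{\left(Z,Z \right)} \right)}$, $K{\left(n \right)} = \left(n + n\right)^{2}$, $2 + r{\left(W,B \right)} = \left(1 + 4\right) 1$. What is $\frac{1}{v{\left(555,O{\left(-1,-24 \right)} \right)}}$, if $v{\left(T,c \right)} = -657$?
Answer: $- \frac{1}{657} \approx -0.0015221$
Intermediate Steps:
$r{\left(W,B \right)} = 3$ ($r{\left(W,B \right)} = -2 + \left(1 + 4\right) 1 = -2 + 5 \cdot 1 = -2 + 5 = 3$)
$K{\left(n \right)} = 4 n^{2}$ ($K{\left(n \right)} = \left(2 n\right)^{2} = 4 n^{2}$)
$O{\left(S,Z \right)} = 36$ ($O{\left(S,Z \right)} = 4 \cdot 3^{2} = 4 \cdot 9 = 36$)
$\frac{1}{v{\left(555,O{\left(-1,-24 \right)} \right)}} = \frac{1}{-657} = - \frac{1}{657}$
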